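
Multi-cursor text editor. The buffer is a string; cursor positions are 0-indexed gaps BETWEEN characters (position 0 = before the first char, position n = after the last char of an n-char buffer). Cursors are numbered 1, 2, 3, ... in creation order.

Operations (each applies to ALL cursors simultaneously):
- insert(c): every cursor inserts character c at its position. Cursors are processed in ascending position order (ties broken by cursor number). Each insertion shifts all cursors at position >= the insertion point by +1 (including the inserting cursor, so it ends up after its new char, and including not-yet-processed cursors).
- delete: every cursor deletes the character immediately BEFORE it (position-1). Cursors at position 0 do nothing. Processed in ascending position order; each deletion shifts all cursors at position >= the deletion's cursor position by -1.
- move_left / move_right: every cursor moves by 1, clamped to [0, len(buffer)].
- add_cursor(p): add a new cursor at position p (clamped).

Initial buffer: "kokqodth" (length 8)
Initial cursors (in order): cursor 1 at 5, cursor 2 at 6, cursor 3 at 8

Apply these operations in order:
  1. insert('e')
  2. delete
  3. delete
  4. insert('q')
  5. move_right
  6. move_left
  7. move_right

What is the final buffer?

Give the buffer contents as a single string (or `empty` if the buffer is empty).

After op 1 (insert('e')): buffer="kokqoedethe" (len 11), cursors c1@6 c2@8 c3@11, authorship .....1.2..3
After op 2 (delete): buffer="kokqodth" (len 8), cursors c1@5 c2@6 c3@8, authorship ........
After op 3 (delete): buffer="kokqt" (len 5), cursors c1@4 c2@4 c3@5, authorship .....
After op 4 (insert('q')): buffer="kokqqqtq" (len 8), cursors c1@6 c2@6 c3@8, authorship ....12.3
After op 5 (move_right): buffer="kokqqqtq" (len 8), cursors c1@7 c2@7 c3@8, authorship ....12.3
After op 6 (move_left): buffer="kokqqqtq" (len 8), cursors c1@6 c2@6 c3@7, authorship ....12.3
After op 7 (move_right): buffer="kokqqqtq" (len 8), cursors c1@7 c2@7 c3@8, authorship ....12.3

Answer: kokqqqtq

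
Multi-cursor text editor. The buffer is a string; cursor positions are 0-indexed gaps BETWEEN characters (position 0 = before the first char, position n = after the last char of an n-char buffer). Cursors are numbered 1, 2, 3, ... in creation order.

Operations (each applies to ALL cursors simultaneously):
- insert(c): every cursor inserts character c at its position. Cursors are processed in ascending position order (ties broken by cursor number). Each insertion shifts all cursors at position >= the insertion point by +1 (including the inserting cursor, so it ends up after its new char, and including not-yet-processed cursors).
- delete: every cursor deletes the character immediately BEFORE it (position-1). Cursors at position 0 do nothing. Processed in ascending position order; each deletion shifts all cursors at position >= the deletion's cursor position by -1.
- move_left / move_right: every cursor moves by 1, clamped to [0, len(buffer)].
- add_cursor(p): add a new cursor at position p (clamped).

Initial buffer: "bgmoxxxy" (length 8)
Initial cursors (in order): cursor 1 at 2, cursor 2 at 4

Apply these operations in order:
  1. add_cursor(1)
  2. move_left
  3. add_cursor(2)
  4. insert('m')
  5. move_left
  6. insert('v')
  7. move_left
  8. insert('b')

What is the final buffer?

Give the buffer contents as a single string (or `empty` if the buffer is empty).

Answer: bvmbbvmgbvmmbvmoxxxy

Derivation:
After op 1 (add_cursor(1)): buffer="bgmoxxxy" (len 8), cursors c3@1 c1@2 c2@4, authorship ........
After op 2 (move_left): buffer="bgmoxxxy" (len 8), cursors c3@0 c1@1 c2@3, authorship ........
After op 3 (add_cursor(2)): buffer="bgmoxxxy" (len 8), cursors c3@0 c1@1 c4@2 c2@3, authorship ........
After op 4 (insert('m')): buffer="mbmgmmmoxxxy" (len 12), cursors c3@1 c1@3 c4@5 c2@7, authorship 3.1.4.2.....
After op 5 (move_left): buffer="mbmgmmmoxxxy" (len 12), cursors c3@0 c1@2 c4@4 c2@6, authorship 3.1.4.2.....
After op 6 (insert('v')): buffer="vmbvmgvmmvmoxxxy" (len 16), cursors c3@1 c1@4 c4@7 c2@10, authorship 33.11.44.22.....
After op 7 (move_left): buffer="vmbvmgvmmvmoxxxy" (len 16), cursors c3@0 c1@3 c4@6 c2@9, authorship 33.11.44.22.....
After op 8 (insert('b')): buffer="bvmbbvmgbvmmbvmoxxxy" (len 20), cursors c3@1 c1@5 c4@9 c2@13, authorship 333.111.444.222.....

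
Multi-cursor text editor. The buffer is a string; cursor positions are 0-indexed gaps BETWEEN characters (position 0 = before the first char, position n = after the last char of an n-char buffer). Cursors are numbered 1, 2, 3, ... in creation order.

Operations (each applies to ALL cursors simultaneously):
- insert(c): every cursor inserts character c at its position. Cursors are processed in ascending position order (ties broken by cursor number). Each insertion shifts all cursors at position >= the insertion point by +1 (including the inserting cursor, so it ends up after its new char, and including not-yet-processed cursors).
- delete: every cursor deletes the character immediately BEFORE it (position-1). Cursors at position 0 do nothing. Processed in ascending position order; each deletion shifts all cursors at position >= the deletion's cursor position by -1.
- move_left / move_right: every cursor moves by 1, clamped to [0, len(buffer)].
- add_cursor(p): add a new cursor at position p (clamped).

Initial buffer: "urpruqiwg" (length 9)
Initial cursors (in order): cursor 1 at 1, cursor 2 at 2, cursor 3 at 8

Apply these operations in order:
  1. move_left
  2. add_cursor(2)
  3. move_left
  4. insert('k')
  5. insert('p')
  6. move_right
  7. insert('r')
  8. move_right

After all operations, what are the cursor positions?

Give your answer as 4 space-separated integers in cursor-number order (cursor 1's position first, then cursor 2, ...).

Answer: 8 8 20 12

Derivation:
After op 1 (move_left): buffer="urpruqiwg" (len 9), cursors c1@0 c2@1 c3@7, authorship .........
After op 2 (add_cursor(2)): buffer="urpruqiwg" (len 9), cursors c1@0 c2@1 c4@2 c3@7, authorship .........
After op 3 (move_left): buffer="urpruqiwg" (len 9), cursors c1@0 c2@0 c4@1 c3@6, authorship .........
After op 4 (insert('k')): buffer="kkukrpruqkiwg" (len 13), cursors c1@2 c2@2 c4@4 c3@10, authorship 12.4.....3...
After op 5 (insert('p')): buffer="kkppukprpruqkpiwg" (len 17), cursors c1@4 c2@4 c4@7 c3@14, authorship 1212.44.....33...
After op 6 (move_right): buffer="kkppukprpruqkpiwg" (len 17), cursors c1@5 c2@5 c4@8 c3@15, authorship 1212.44.....33...
After op 7 (insert('r')): buffer="kkppurrkprrpruqkpirwg" (len 21), cursors c1@7 c2@7 c4@11 c3@19, authorship 1212.1244.4....33.3..
After op 8 (move_right): buffer="kkppurrkprrpruqkpirwg" (len 21), cursors c1@8 c2@8 c4@12 c3@20, authorship 1212.1244.4....33.3..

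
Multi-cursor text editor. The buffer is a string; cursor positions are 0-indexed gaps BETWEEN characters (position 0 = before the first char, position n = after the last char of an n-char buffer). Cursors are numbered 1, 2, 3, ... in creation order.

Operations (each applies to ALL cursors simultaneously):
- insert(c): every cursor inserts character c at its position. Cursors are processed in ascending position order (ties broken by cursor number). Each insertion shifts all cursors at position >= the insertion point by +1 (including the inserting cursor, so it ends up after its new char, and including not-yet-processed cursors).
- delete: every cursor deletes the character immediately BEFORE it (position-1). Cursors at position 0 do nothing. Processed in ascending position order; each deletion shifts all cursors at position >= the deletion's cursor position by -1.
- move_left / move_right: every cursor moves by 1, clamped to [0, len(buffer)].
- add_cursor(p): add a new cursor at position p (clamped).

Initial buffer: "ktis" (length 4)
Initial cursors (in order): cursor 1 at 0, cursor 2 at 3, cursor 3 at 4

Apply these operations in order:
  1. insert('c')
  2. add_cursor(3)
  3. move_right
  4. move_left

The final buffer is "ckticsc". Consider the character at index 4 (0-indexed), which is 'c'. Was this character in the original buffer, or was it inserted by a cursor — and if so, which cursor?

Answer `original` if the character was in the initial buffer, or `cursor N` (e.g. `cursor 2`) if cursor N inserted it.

After op 1 (insert('c')): buffer="ckticsc" (len 7), cursors c1@1 c2@5 c3@7, authorship 1...2.3
After op 2 (add_cursor(3)): buffer="ckticsc" (len 7), cursors c1@1 c4@3 c2@5 c3@7, authorship 1...2.3
After op 3 (move_right): buffer="ckticsc" (len 7), cursors c1@2 c4@4 c2@6 c3@7, authorship 1...2.3
After op 4 (move_left): buffer="ckticsc" (len 7), cursors c1@1 c4@3 c2@5 c3@6, authorship 1...2.3
Authorship (.=original, N=cursor N): 1 . . . 2 . 3
Index 4: author = 2

Answer: cursor 2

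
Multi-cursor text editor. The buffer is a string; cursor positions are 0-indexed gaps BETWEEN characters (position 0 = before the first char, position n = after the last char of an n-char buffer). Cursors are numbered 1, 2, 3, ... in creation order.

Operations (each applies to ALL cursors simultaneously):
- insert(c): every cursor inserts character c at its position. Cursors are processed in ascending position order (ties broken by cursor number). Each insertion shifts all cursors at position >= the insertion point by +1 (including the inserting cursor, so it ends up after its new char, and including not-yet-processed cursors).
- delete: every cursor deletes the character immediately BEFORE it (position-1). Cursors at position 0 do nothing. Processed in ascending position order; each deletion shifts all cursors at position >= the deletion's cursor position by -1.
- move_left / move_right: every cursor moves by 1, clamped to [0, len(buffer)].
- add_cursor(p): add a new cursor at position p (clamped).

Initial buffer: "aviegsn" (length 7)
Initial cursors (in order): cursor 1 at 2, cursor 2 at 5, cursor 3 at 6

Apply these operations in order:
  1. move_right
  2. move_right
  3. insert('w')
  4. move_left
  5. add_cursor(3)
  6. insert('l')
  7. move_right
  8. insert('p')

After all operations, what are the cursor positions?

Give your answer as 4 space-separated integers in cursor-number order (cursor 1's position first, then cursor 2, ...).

Answer: 9 18 18 6

Derivation:
After op 1 (move_right): buffer="aviegsn" (len 7), cursors c1@3 c2@6 c3@7, authorship .......
After op 2 (move_right): buffer="aviegsn" (len 7), cursors c1@4 c2@7 c3@7, authorship .......
After op 3 (insert('w')): buffer="aviewgsnww" (len 10), cursors c1@5 c2@10 c3@10, authorship ....1...23
After op 4 (move_left): buffer="aviewgsnww" (len 10), cursors c1@4 c2@9 c3@9, authorship ....1...23
After op 5 (add_cursor(3)): buffer="aviewgsnww" (len 10), cursors c4@3 c1@4 c2@9 c3@9, authorship ....1...23
After op 6 (insert('l')): buffer="avilelwgsnwllw" (len 14), cursors c4@4 c1@6 c2@13 c3@13, authorship ...4.11...2233
After op 7 (move_right): buffer="avilelwgsnwllw" (len 14), cursors c4@5 c1@7 c2@14 c3@14, authorship ...4.11...2233
After op 8 (insert('p')): buffer="avileplwpgsnwllwpp" (len 18), cursors c4@6 c1@9 c2@18 c3@18, authorship ...4.4111...223323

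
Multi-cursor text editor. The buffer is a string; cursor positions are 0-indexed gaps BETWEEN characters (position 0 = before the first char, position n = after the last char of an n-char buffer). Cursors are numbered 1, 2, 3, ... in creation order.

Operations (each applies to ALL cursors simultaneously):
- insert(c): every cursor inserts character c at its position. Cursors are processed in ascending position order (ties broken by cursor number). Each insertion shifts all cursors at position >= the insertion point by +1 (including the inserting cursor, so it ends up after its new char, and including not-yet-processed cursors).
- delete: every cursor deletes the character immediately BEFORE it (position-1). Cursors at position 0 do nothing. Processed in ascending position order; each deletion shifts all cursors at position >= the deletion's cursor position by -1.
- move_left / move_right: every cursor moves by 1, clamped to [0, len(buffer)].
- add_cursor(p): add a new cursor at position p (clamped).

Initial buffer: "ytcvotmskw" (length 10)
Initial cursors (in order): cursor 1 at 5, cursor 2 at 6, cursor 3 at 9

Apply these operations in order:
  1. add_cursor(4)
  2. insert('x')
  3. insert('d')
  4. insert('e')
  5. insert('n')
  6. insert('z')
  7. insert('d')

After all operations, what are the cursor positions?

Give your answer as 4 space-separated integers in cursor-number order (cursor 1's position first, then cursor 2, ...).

Answer: 17 24 33 10

Derivation:
After op 1 (add_cursor(4)): buffer="ytcvotmskw" (len 10), cursors c4@4 c1@5 c2@6 c3@9, authorship ..........
After op 2 (insert('x')): buffer="ytcvxoxtxmskxw" (len 14), cursors c4@5 c1@7 c2@9 c3@13, authorship ....4.1.2...3.
After op 3 (insert('d')): buffer="ytcvxdoxdtxdmskxdw" (len 18), cursors c4@6 c1@9 c2@12 c3@17, authorship ....44.11.22...33.
After op 4 (insert('e')): buffer="ytcvxdeoxdetxdemskxdew" (len 22), cursors c4@7 c1@11 c2@15 c3@21, authorship ....444.111.222...333.
After op 5 (insert('n')): buffer="ytcvxdenoxdentxdenmskxdenw" (len 26), cursors c4@8 c1@13 c2@18 c3@25, authorship ....4444.1111.2222...3333.
After op 6 (insert('z')): buffer="ytcvxdenzoxdenztxdenzmskxdenzw" (len 30), cursors c4@9 c1@15 c2@21 c3@29, authorship ....44444.11111.22222...33333.
After op 7 (insert('d')): buffer="ytcvxdenzdoxdenzdtxdenzdmskxdenzdw" (len 34), cursors c4@10 c1@17 c2@24 c3@33, authorship ....444444.111111.222222...333333.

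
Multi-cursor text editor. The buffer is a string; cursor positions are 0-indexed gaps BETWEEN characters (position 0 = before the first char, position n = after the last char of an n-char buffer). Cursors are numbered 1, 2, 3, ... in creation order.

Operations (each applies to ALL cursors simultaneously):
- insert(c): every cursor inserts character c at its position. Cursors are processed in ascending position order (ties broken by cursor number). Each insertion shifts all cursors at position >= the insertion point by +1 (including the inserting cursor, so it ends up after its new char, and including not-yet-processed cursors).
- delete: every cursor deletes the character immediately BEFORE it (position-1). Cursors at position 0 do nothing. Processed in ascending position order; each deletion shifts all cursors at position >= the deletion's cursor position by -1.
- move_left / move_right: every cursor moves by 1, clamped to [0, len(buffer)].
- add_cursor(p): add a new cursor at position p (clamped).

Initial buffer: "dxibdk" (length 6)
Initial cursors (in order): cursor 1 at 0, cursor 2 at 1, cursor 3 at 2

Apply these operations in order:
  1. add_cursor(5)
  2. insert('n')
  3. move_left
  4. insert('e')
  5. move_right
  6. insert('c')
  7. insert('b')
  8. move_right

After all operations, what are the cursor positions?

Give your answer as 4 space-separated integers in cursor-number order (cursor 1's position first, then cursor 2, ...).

Answer: 5 10 15 22

Derivation:
After op 1 (add_cursor(5)): buffer="dxibdk" (len 6), cursors c1@0 c2@1 c3@2 c4@5, authorship ......
After op 2 (insert('n')): buffer="ndnxnibdnk" (len 10), cursors c1@1 c2@3 c3@5 c4@9, authorship 1.2.3...4.
After op 3 (move_left): buffer="ndnxnibdnk" (len 10), cursors c1@0 c2@2 c3@4 c4@8, authorship 1.2.3...4.
After op 4 (insert('e')): buffer="endenxenibdenk" (len 14), cursors c1@1 c2@4 c3@7 c4@12, authorship 11.22.33...44.
After op 5 (move_right): buffer="endenxenibdenk" (len 14), cursors c1@2 c2@5 c3@8 c4@13, authorship 11.22.33...44.
After op 6 (insert('c')): buffer="encdencxencibdenck" (len 18), cursors c1@3 c2@7 c3@11 c4@17, authorship 111.222.333...444.
After op 7 (insert('b')): buffer="encbdencbxencbibdencbk" (len 22), cursors c1@4 c2@9 c3@14 c4@21, authorship 1111.2222.3333...4444.
After op 8 (move_right): buffer="encbdencbxencbibdencbk" (len 22), cursors c1@5 c2@10 c3@15 c4@22, authorship 1111.2222.3333...4444.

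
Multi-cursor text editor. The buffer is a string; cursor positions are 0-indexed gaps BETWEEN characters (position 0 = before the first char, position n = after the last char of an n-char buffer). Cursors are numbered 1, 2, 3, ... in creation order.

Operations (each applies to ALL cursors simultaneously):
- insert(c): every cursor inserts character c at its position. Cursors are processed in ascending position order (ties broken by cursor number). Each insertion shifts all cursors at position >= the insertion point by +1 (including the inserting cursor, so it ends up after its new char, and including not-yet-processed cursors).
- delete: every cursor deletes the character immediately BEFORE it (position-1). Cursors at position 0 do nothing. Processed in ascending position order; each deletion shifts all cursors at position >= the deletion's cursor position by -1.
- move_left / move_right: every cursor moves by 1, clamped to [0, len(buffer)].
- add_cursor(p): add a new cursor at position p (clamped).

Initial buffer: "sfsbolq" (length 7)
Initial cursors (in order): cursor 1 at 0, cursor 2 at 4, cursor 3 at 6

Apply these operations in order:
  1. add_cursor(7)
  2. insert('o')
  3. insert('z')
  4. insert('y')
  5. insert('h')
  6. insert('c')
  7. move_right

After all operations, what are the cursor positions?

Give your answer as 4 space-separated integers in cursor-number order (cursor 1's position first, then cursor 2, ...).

After op 1 (add_cursor(7)): buffer="sfsbolq" (len 7), cursors c1@0 c2@4 c3@6 c4@7, authorship .......
After op 2 (insert('o')): buffer="osfsbooloqo" (len 11), cursors c1@1 c2@6 c3@9 c4@11, authorship 1....2..3.4
After op 3 (insert('z')): buffer="ozsfsbozolozqoz" (len 15), cursors c1@2 c2@8 c3@12 c4@15, authorship 11....22..33.44
After op 4 (insert('y')): buffer="ozysfsbozyolozyqozy" (len 19), cursors c1@3 c2@10 c3@15 c4@19, authorship 111....222..333.444
After op 5 (insert('h')): buffer="ozyhsfsbozyholozyhqozyh" (len 23), cursors c1@4 c2@12 c3@18 c4@23, authorship 1111....2222..3333.4444
After op 6 (insert('c')): buffer="ozyhcsfsbozyhcolozyhcqozyhc" (len 27), cursors c1@5 c2@14 c3@21 c4@27, authorship 11111....22222..33333.44444
After op 7 (move_right): buffer="ozyhcsfsbozyhcolozyhcqozyhc" (len 27), cursors c1@6 c2@15 c3@22 c4@27, authorship 11111....22222..33333.44444

Answer: 6 15 22 27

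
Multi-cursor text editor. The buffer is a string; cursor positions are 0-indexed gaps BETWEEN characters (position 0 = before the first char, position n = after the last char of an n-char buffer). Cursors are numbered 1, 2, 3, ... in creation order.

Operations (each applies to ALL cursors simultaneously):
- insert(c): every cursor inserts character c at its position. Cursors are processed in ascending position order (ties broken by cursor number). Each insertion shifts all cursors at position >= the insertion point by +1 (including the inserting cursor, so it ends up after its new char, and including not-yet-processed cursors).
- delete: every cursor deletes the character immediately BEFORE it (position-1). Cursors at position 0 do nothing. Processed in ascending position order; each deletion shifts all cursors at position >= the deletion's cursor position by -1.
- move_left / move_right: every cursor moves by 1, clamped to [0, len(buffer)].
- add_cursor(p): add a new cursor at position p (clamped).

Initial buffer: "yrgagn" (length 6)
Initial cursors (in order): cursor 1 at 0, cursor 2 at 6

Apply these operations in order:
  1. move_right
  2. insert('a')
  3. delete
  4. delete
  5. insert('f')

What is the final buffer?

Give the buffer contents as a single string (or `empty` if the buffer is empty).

After op 1 (move_right): buffer="yrgagn" (len 6), cursors c1@1 c2@6, authorship ......
After op 2 (insert('a')): buffer="yargagna" (len 8), cursors c1@2 c2@8, authorship .1.....2
After op 3 (delete): buffer="yrgagn" (len 6), cursors c1@1 c2@6, authorship ......
After op 4 (delete): buffer="rgag" (len 4), cursors c1@0 c2@4, authorship ....
After op 5 (insert('f')): buffer="frgagf" (len 6), cursors c1@1 c2@6, authorship 1....2

Answer: frgagf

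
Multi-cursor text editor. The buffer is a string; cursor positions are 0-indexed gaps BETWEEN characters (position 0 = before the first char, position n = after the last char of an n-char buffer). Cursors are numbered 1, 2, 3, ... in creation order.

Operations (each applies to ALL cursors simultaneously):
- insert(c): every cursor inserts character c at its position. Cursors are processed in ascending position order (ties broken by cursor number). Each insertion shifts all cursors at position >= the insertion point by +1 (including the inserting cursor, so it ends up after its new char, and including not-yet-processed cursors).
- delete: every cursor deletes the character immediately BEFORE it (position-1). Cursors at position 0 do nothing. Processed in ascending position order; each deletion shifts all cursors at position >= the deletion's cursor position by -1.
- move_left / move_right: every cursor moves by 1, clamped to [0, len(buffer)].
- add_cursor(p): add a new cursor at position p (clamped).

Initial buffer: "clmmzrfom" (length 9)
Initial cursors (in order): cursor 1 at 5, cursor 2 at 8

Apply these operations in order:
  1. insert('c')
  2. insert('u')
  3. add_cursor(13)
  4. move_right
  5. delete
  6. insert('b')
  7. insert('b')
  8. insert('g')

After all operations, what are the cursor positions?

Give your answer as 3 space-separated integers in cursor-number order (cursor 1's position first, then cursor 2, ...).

Answer: 10 19 19

Derivation:
After op 1 (insert('c')): buffer="clmmzcrfocm" (len 11), cursors c1@6 c2@10, authorship .....1...2.
After op 2 (insert('u')): buffer="clmmzcurfocum" (len 13), cursors c1@7 c2@12, authorship .....11...22.
After op 3 (add_cursor(13)): buffer="clmmzcurfocum" (len 13), cursors c1@7 c2@12 c3@13, authorship .....11...22.
After op 4 (move_right): buffer="clmmzcurfocum" (len 13), cursors c1@8 c2@13 c3@13, authorship .....11...22.
After op 5 (delete): buffer="clmmzcufoc" (len 10), cursors c1@7 c2@10 c3@10, authorship .....11..2
After op 6 (insert('b')): buffer="clmmzcubfocbb" (len 13), cursors c1@8 c2@13 c3@13, authorship .....111..223
After op 7 (insert('b')): buffer="clmmzcubbfocbbbb" (len 16), cursors c1@9 c2@16 c3@16, authorship .....1111..22323
After op 8 (insert('g')): buffer="clmmzcubbgfocbbbbgg" (len 19), cursors c1@10 c2@19 c3@19, authorship .....11111..2232323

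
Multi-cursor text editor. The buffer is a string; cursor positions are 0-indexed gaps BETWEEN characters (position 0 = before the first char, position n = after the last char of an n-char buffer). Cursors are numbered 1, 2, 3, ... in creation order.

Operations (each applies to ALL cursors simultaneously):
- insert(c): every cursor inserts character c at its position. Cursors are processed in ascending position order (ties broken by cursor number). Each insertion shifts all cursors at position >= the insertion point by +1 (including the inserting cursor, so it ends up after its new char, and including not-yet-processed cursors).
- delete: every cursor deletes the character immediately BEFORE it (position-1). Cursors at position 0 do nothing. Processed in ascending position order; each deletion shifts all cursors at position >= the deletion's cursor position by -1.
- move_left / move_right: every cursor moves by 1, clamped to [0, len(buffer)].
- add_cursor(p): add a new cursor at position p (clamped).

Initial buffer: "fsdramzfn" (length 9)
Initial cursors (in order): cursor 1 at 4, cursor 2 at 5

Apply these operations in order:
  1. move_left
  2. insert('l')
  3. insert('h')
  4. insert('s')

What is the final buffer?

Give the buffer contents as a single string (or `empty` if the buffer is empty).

After op 1 (move_left): buffer="fsdramzfn" (len 9), cursors c1@3 c2@4, authorship .........
After op 2 (insert('l')): buffer="fsdlrlamzfn" (len 11), cursors c1@4 c2@6, authorship ...1.2.....
After op 3 (insert('h')): buffer="fsdlhrlhamzfn" (len 13), cursors c1@5 c2@8, authorship ...11.22.....
After op 4 (insert('s')): buffer="fsdlhsrlhsamzfn" (len 15), cursors c1@6 c2@10, authorship ...111.222.....

Answer: fsdlhsrlhsamzfn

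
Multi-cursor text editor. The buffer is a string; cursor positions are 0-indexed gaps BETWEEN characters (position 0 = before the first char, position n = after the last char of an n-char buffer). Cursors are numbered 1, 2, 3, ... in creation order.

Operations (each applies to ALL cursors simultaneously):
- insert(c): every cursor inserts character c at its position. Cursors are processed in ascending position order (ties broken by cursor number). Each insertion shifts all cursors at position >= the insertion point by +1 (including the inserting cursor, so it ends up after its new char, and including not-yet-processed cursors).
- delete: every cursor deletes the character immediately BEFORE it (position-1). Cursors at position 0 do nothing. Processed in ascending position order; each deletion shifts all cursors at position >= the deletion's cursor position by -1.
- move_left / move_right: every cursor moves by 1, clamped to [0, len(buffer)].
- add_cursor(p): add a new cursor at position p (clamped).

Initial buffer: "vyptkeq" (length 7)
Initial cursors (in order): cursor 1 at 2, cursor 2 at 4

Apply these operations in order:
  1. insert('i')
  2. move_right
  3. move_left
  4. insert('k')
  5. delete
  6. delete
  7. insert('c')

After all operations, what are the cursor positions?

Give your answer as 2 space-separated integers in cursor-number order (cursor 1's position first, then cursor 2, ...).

After op 1 (insert('i')): buffer="vyiptikeq" (len 9), cursors c1@3 c2@6, authorship ..1..2...
After op 2 (move_right): buffer="vyiptikeq" (len 9), cursors c1@4 c2@7, authorship ..1..2...
After op 3 (move_left): buffer="vyiptikeq" (len 9), cursors c1@3 c2@6, authorship ..1..2...
After op 4 (insert('k')): buffer="vyikptikkeq" (len 11), cursors c1@4 c2@8, authorship ..11..22...
After op 5 (delete): buffer="vyiptikeq" (len 9), cursors c1@3 c2@6, authorship ..1..2...
After op 6 (delete): buffer="vyptkeq" (len 7), cursors c1@2 c2@4, authorship .......
After op 7 (insert('c')): buffer="vycptckeq" (len 9), cursors c1@3 c2@6, authorship ..1..2...

Answer: 3 6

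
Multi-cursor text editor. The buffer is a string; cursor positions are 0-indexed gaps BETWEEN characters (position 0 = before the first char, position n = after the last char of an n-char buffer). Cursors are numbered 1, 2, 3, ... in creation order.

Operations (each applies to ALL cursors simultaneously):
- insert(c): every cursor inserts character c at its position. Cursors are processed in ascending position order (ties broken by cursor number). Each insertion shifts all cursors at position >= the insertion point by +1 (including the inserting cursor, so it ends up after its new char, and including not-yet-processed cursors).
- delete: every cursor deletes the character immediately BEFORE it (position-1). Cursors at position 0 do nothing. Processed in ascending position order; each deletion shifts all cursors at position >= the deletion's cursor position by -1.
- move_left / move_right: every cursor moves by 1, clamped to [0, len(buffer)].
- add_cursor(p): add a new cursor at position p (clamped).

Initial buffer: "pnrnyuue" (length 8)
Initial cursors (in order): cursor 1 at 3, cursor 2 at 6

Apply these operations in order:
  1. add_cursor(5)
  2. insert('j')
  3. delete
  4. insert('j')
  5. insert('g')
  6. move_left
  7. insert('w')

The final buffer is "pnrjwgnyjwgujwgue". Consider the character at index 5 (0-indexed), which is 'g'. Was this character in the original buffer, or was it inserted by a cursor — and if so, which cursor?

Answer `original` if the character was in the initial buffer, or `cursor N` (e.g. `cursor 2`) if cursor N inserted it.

After op 1 (add_cursor(5)): buffer="pnrnyuue" (len 8), cursors c1@3 c3@5 c2@6, authorship ........
After op 2 (insert('j')): buffer="pnrjnyjujue" (len 11), cursors c1@4 c3@7 c2@9, authorship ...1..3.2..
After op 3 (delete): buffer="pnrnyuue" (len 8), cursors c1@3 c3@5 c2@6, authorship ........
After op 4 (insert('j')): buffer="pnrjnyjujue" (len 11), cursors c1@4 c3@7 c2@9, authorship ...1..3.2..
After op 5 (insert('g')): buffer="pnrjgnyjgujgue" (len 14), cursors c1@5 c3@9 c2@12, authorship ...11..33.22..
After op 6 (move_left): buffer="pnrjgnyjgujgue" (len 14), cursors c1@4 c3@8 c2@11, authorship ...11..33.22..
After op 7 (insert('w')): buffer="pnrjwgnyjwgujwgue" (len 17), cursors c1@5 c3@10 c2@14, authorship ...111..333.222..
Authorship (.=original, N=cursor N): . . . 1 1 1 . . 3 3 3 . 2 2 2 . .
Index 5: author = 1

Answer: cursor 1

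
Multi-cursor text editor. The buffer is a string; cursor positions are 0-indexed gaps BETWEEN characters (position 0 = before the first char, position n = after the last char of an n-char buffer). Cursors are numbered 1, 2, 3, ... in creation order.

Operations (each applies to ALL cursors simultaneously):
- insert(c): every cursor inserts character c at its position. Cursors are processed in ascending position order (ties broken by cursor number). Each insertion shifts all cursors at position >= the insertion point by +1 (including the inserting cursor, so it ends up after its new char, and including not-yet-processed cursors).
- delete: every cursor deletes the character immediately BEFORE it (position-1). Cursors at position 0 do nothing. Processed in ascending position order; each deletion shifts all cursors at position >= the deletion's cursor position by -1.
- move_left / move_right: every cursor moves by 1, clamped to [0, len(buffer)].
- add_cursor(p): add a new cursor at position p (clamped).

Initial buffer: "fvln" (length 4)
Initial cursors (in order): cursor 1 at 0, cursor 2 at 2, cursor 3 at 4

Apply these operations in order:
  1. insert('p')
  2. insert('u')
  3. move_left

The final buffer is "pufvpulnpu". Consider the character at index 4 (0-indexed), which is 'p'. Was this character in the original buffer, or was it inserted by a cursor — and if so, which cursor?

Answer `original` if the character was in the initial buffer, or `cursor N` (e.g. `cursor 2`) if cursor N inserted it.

Answer: cursor 2

Derivation:
After op 1 (insert('p')): buffer="pfvplnp" (len 7), cursors c1@1 c2@4 c3@7, authorship 1..2..3
After op 2 (insert('u')): buffer="pufvpulnpu" (len 10), cursors c1@2 c2@6 c3@10, authorship 11..22..33
After op 3 (move_left): buffer="pufvpulnpu" (len 10), cursors c1@1 c2@5 c3@9, authorship 11..22..33
Authorship (.=original, N=cursor N): 1 1 . . 2 2 . . 3 3
Index 4: author = 2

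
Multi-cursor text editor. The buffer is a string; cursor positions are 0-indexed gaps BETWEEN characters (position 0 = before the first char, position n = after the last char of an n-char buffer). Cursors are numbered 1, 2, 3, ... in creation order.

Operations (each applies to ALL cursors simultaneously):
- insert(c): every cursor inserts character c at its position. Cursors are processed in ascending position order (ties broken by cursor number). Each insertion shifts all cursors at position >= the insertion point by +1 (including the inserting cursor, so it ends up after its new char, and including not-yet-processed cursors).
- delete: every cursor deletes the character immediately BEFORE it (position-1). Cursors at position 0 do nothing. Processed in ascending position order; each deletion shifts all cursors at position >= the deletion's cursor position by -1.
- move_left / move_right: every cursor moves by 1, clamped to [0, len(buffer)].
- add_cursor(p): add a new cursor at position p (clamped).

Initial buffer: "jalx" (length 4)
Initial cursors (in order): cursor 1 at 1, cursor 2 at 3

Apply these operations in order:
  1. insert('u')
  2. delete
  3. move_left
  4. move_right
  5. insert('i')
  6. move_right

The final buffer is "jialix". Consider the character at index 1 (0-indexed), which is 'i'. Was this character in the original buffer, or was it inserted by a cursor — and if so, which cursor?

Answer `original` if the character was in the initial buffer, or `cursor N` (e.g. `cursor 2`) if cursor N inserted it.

Answer: cursor 1

Derivation:
After op 1 (insert('u')): buffer="jualux" (len 6), cursors c1@2 c2@5, authorship .1..2.
After op 2 (delete): buffer="jalx" (len 4), cursors c1@1 c2@3, authorship ....
After op 3 (move_left): buffer="jalx" (len 4), cursors c1@0 c2@2, authorship ....
After op 4 (move_right): buffer="jalx" (len 4), cursors c1@1 c2@3, authorship ....
After op 5 (insert('i')): buffer="jialix" (len 6), cursors c1@2 c2@5, authorship .1..2.
After op 6 (move_right): buffer="jialix" (len 6), cursors c1@3 c2@6, authorship .1..2.
Authorship (.=original, N=cursor N): . 1 . . 2 .
Index 1: author = 1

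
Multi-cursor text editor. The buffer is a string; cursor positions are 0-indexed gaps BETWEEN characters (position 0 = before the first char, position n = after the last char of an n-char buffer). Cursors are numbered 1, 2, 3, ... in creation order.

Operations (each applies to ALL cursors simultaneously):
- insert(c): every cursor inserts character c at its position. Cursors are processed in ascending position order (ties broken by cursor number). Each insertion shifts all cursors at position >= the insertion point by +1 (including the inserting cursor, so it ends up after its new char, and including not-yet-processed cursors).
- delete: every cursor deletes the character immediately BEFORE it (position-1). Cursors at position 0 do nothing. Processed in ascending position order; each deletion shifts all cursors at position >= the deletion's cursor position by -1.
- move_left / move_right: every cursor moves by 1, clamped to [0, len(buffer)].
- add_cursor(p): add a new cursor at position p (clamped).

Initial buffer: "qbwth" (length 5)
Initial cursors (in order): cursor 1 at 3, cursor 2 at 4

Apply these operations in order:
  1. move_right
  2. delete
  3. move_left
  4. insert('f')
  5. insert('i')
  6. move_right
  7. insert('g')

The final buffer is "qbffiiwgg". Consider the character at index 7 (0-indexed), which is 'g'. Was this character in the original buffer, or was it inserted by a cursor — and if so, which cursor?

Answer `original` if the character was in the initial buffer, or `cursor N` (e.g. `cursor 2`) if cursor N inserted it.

After op 1 (move_right): buffer="qbwth" (len 5), cursors c1@4 c2@5, authorship .....
After op 2 (delete): buffer="qbw" (len 3), cursors c1@3 c2@3, authorship ...
After op 3 (move_left): buffer="qbw" (len 3), cursors c1@2 c2@2, authorship ...
After op 4 (insert('f')): buffer="qbffw" (len 5), cursors c1@4 c2@4, authorship ..12.
After op 5 (insert('i')): buffer="qbffiiw" (len 7), cursors c1@6 c2@6, authorship ..1212.
After op 6 (move_right): buffer="qbffiiw" (len 7), cursors c1@7 c2@7, authorship ..1212.
After op 7 (insert('g')): buffer="qbffiiwgg" (len 9), cursors c1@9 c2@9, authorship ..1212.12
Authorship (.=original, N=cursor N): . . 1 2 1 2 . 1 2
Index 7: author = 1

Answer: cursor 1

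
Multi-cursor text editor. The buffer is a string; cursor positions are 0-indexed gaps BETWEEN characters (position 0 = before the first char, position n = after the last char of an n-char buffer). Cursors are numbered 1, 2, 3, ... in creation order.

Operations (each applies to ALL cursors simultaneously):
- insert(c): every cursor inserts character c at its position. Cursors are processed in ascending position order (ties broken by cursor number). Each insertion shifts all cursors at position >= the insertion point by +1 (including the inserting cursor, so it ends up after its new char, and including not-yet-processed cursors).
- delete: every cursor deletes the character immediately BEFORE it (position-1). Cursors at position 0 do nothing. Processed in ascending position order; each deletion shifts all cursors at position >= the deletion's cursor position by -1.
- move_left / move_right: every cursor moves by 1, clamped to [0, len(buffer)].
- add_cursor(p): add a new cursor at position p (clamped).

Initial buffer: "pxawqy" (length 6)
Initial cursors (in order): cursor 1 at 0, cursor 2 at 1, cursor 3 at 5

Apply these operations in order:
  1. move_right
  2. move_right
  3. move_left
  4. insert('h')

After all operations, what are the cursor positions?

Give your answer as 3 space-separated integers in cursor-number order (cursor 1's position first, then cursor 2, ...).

After op 1 (move_right): buffer="pxawqy" (len 6), cursors c1@1 c2@2 c3@6, authorship ......
After op 2 (move_right): buffer="pxawqy" (len 6), cursors c1@2 c2@3 c3@6, authorship ......
After op 3 (move_left): buffer="pxawqy" (len 6), cursors c1@1 c2@2 c3@5, authorship ......
After op 4 (insert('h')): buffer="phxhawqhy" (len 9), cursors c1@2 c2@4 c3@8, authorship .1.2...3.

Answer: 2 4 8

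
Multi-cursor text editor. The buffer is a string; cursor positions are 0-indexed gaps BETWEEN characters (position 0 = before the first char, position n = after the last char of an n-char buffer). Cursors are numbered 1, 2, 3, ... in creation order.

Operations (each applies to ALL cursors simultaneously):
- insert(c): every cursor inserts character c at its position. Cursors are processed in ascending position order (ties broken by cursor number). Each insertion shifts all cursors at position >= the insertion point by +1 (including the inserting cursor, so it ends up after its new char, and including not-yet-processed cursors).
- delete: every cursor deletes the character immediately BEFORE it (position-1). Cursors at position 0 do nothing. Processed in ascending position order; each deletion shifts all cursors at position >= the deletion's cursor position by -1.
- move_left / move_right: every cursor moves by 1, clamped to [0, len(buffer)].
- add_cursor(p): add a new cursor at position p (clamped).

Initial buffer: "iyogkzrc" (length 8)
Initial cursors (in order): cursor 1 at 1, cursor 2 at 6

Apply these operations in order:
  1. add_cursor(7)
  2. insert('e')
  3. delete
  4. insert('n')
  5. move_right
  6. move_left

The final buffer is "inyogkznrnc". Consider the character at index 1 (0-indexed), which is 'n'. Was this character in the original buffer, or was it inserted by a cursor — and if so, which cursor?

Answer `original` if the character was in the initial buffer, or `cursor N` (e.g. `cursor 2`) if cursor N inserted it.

After op 1 (add_cursor(7)): buffer="iyogkzrc" (len 8), cursors c1@1 c2@6 c3@7, authorship ........
After op 2 (insert('e')): buffer="ieyogkzerec" (len 11), cursors c1@2 c2@8 c3@10, authorship .1.....2.3.
After op 3 (delete): buffer="iyogkzrc" (len 8), cursors c1@1 c2@6 c3@7, authorship ........
After op 4 (insert('n')): buffer="inyogkznrnc" (len 11), cursors c1@2 c2@8 c3@10, authorship .1.....2.3.
After op 5 (move_right): buffer="inyogkznrnc" (len 11), cursors c1@3 c2@9 c3@11, authorship .1.....2.3.
After op 6 (move_left): buffer="inyogkznrnc" (len 11), cursors c1@2 c2@8 c3@10, authorship .1.....2.3.
Authorship (.=original, N=cursor N): . 1 . . . . . 2 . 3 .
Index 1: author = 1

Answer: cursor 1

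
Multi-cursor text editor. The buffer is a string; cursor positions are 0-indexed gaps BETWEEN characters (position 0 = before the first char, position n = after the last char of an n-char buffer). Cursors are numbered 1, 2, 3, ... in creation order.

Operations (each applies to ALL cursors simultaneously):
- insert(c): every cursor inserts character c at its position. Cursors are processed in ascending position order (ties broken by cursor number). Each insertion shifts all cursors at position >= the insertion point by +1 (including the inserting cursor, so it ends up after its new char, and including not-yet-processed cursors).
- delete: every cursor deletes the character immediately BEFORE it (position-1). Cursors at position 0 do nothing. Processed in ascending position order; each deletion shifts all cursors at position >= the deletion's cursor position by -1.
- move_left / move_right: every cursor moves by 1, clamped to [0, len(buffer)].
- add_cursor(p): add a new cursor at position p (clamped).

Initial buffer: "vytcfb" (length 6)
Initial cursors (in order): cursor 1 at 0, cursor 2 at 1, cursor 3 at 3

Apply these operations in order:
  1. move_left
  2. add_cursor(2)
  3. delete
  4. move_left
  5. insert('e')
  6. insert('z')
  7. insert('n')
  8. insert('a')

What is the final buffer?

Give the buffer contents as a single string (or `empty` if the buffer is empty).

After op 1 (move_left): buffer="vytcfb" (len 6), cursors c1@0 c2@0 c3@2, authorship ......
After op 2 (add_cursor(2)): buffer="vytcfb" (len 6), cursors c1@0 c2@0 c3@2 c4@2, authorship ......
After op 3 (delete): buffer="tcfb" (len 4), cursors c1@0 c2@0 c3@0 c4@0, authorship ....
After op 4 (move_left): buffer="tcfb" (len 4), cursors c1@0 c2@0 c3@0 c4@0, authorship ....
After op 5 (insert('e')): buffer="eeeetcfb" (len 8), cursors c1@4 c2@4 c3@4 c4@4, authorship 1234....
After op 6 (insert('z')): buffer="eeeezzzztcfb" (len 12), cursors c1@8 c2@8 c3@8 c4@8, authorship 12341234....
After op 7 (insert('n')): buffer="eeeezzzznnnntcfb" (len 16), cursors c1@12 c2@12 c3@12 c4@12, authorship 123412341234....
After op 8 (insert('a')): buffer="eeeezzzznnnnaaaatcfb" (len 20), cursors c1@16 c2@16 c3@16 c4@16, authorship 1234123412341234....

Answer: eeeezzzznnnnaaaatcfb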